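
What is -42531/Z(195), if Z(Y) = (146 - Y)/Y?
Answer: 8293545/49 ≈ 1.6926e+5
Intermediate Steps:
Z(Y) = (146 - Y)/Y
-42531/Z(195) = -42531*195/(146 - 1*195) = -42531*195/(146 - 195) = -42531/((1/195)*(-49)) = -42531/(-49/195) = -42531*(-195/49) = 8293545/49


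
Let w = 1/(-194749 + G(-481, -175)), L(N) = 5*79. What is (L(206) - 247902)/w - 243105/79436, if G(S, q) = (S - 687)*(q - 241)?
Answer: -5724073995656333/79436 ≈ -7.2059e+10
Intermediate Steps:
G(S, q) = (-687 + S)*(-241 + q)
L(N) = 395
w = 1/291139 (w = 1/(-194749 + (165567 - 687*(-175) - 241*(-481) - 481*(-175))) = 1/(-194749 + (165567 + 120225 + 115921 + 84175)) = 1/(-194749 + 485888) = 1/291139 ≈ 3.4348e-6)
(L(206) - 247902)/w - 243105/79436 = (395 - 247902)/(1/291139) - 243105/79436 = -247507*291139 - 243105*1/79436 = -72058940473 - 243105/79436 = -5724073995656333/79436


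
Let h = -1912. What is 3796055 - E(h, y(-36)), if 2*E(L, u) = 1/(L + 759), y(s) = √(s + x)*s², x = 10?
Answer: 8753702831/2306 ≈ 3.7961e+6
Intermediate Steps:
y(s) = s²*√(10 + s) (y(s) = √(s + 10)*s² = √(10 + s)*s² = s²*√(10 + s))
E(L, u) = 1/(2*(759 + L)) (E(L, u) = 1/(2*(L + 759)) = 1/(2*(759 + L)))
3796055 - E(h, y(-36)) = 3796055 - 1/(2*(759 - 1912)) = 3796055 - 1/(2*(-1153)) = 3796055 - (-1)/(2*1153) = 3796055 - 1*(-1/2306) = 3796055 + 1/2306 = 8753702831/2306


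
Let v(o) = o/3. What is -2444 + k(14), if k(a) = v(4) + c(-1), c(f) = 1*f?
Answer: -7331/3 ≈ -2443.7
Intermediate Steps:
c(f) = f
v(o) = o/3 (v(o) = o*(⅓) = o/3)
k(a) = ⅓ (k(a) = (⅓)*4 - 1 = 4/3 - 1 = ⅓)
-2444 + k(14) = -2444 + ⅓ = -7331/3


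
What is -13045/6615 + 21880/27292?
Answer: -10564397/9026829 ≈ -1.1703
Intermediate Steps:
-13045/6615 + 21880/27292 = -13045*1/6615 + 21880*(1/27292) = -2609/1323 + 5470/6823 = -10564397/9026829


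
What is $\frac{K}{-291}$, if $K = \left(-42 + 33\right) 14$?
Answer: $\frac{42}{97} \approx 0.43299$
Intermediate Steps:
$K = -126$ ($K = \left(-9\right) 14 = -126$)
$\frac{K}{-291} = - \frac{126}{-291} = \left(-126\right) \left(- \frac{1}{291}\right) = \frac{42}{97}$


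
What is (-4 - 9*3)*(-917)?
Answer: 28427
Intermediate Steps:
(-4 - 9*3)*(-917) = (-4 - 27)*(-917) = -31*(-917) = 28427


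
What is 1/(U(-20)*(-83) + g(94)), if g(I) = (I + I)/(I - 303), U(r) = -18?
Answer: 209/312058 ≈ 0.00066975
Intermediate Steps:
g(I) = 2*I/(-303 + I) (g(I) = (2*I)/(-303 + I) = 2*I/(-303 + I))
1/(U(-20)*(-83) + g(94)) = 1/(-18*(-83) + 2*94/(-303 + 94)) = 1/(1494 + 2*94/(-209)) = 1/(1494 + 2*94*(-1/209)) = 1/(1494 - 188/209) = 1/(312058/209) = 209/312058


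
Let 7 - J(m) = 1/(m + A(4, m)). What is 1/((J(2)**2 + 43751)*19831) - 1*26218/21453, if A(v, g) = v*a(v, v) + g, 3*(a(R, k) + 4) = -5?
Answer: -3400811088335230/2782729435761063 ≈ -1.2221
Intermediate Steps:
a(R, k) = -17/3 (a(R, k) = -4 + (1/3)*(-5) = -4 - 5/3 = -17/3)
A(v, g) = g - 17*v/3 (A(v, g) = v*(-17/3) + g = -17*v/3 + g = g - 17*v/3)
J(m) = 7 - 1/(-68/3 + 2*m) (J(m) = 7 - 1/(m + (m - 17/3*4)) = 7 - 1/(m + (m - 68/3)) = 7 - 1/(m + (-68/3 + m)) = 7 - 1/(-68/3 + 2*m))
1/((J(2)**2 + 43751)*19831) - 1*26218/21453 = 1/((((-479 + 42*2)/(2*(-34 + 3*2)))**2 + 43751)*19831) - 1*26218/21453 = (1/19831)/(((-479 + 84)/(2*(-34 + 6)))**2 + 43751) - 26218*1/21453 = (1/19831)/(((1/2)*(-395)/(-28))**2 + 43751) - 26218/21453 = (1/19831)/(((1/2)*(-1/28)*(-395))**2 + 43751) - 26218/21453 = (1/19831)/((395/56)**2 + 43751) - 26218/21453 = (1/19831)/(156025/3136 + 43751) - 26218/21453 = (1/19831)/(137359161/3136) - 26218/21453 = (3136/137359161)*(1/19831) - 26218/21453 = 448/389138503113 - 26218/21453 = -3400811088335230/2782729435761063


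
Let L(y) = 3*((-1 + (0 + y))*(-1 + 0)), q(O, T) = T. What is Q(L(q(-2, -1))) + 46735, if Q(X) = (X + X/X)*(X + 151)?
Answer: 47834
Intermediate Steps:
L(y) = 3 - 3*y (L(y) = 3*((-1 + y)*(-1)) = 3*(1 - y) = 3 - 3*y)
Q(X) = (1 + X)*(151 + X) (Q(X) = (X + 1)*(151 + X) = (1 + X)*(151 + X))
Q(L(q(-2, -1))) + 46735 = (151 + (3 - 3*(-1))² + 152*(3 - 3*(-1))) + 46735 = (151 + (3 + 3)² + 152*(3 + 3)) + 46735 = (151 + 6² + 152*6) + 46735 = (151 + 36 + 912) + 46735 = 1099 + 46735 = 47834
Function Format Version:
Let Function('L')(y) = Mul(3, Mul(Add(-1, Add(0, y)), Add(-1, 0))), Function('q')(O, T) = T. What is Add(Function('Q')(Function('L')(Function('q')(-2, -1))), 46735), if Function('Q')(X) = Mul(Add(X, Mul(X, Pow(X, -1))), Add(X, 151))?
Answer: 47834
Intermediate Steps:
Function('L')(y) = Add(3, Mul(-3, y)) (Function('L')(y) = Mul(3, Mul(Add(-1, y), -1)) = Mul(3, Add(1, Mul(-1, y))) = Add(3, Mul(-3, y)))
Function('Q')(X) = Mul(Add(1, X), Add(151, X)) (Function('Q')(X) = Mul(Add(X, 1), Add(151, X)) = Mul(Add(1, X), Add(151, X)))
Add(Function('Q')(Function('L')(Function('q')(-2, -1))), 46735) = Add(Add(151, Pow(Add(3, Mul(-3, -1)), 2), Mul(152, Add(3, Mul(-3, -1)))), 46735) = Add(Add(151, Pow(Add(3, 3), 2), Mul(152, Add(3, 3))), 46735) = Add(Add(151, Pow(6, 2), Mul(152, 6)), 46735) = Add(Add(151, 36, 912), 46735) = Add(1099, 46735) = 47834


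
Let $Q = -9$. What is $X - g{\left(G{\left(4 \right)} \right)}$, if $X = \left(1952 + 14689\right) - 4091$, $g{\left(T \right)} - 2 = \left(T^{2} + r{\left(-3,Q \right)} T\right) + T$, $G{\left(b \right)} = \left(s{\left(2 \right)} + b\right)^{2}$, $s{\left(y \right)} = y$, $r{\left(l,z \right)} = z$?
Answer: $11540$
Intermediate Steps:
$G{\left(b \right)} = \left(2 + b\right)^{2}$
$g{\left(T \right)} = 2 + T^{2} - 8 T$ ($g{\left(T \right)} = 2 + \left(\left(T^{2} - 9 T\right) + T\right) = 2 + \left(T^{2} - 8 T\right) = 2 + T^{2} - 8 T$)
$X = 12550$ ($X = 16641 - 4091 = 12550$)
$X - g{\left(G{\left(4 \right)} \right)} = 12550 - \left(2 + \left(\left(2 + 4\right)^{2}\right)^{2} - 8 \left(2 + 4\right)^{2}\right) = 12550 - \left(2 + \left(6^{2}\right)^{2} - 8 \cdot 6^{2}\right) = 12550 - \left(2 + 36^{2} - 288\right) = 12550 - \left(2 + 1296 - 288\right) = 12550 - 1010 = 11540$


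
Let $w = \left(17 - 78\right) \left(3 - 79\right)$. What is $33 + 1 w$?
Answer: $4669$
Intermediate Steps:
$w = 4636$ ($w = \left(-61\right) \left(-76\right) = 4636$)
$33 + 1 w = 33 + 1 \cdot 4636 = 33 + 4636 = 4669$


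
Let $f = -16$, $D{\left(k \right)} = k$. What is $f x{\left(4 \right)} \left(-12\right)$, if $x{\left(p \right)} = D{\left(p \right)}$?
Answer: $768$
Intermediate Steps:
$x{\left(p \right)} = p$
$f x{\left(4 \right)} \left(-12\right) = \left(-16\right) 4 \left(-12\right) = \left(-64\right) \left(-12\right) = 768$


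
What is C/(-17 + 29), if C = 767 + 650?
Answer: 1417/12 ≈ 118.08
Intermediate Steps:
C = 1417
C/(-17 + 29) = 1417/(-17 + 29) = 1417/12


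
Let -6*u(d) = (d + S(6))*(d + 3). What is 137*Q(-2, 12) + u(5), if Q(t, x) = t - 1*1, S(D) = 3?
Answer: -1265/3 ≈ -421.67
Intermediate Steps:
Q(t, x) = -1 + t (Q(t, x) = t - 1 = -1 + t)
u(d) = -(3 + d)**2/6 (u(d) = -(d + 3)*(d + 3)/6 = -(3 + d)*(3 + d)/6 = -(3 + d)**2/6)
137*Q(-2, 12) + u(5) = 137*(-1 - 2) + (-3/2 - 1*5 - 1/6*5**2) = 137*(-3) + (-3/2 - 5 - 1/6*25) = -411 + (-3/2 - 5 - 25/6) = -411 - 32/3 = -1265/3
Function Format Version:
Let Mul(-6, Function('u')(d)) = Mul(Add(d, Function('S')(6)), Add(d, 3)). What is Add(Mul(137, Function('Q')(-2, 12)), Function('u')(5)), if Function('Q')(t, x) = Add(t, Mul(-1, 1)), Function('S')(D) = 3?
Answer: Rational(-1265, 3) ≈ -421.67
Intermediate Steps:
Function('Q')(t, x) = Add(-1, t) (Function('Q')(t, x) = Add(t, -1) = Add(-1, t))
Function('u')(d) = Mul(Rational(-1, 6), Pow(Add(3, d), 2)) (Function('u')(d) = Mul(Rational(-1, 6), Mul(Add(d, 3), Add(d, 3))) = Mul(Rational(-1, 6), Mul(Add(3, d), Add(3, d))) = Mul(Rational(-1, 6), Pow(Add(3, d), 2)))
Add(Mul(137, Function('Q')(-2, 12)), Function('u')(5)) = Add(Mul(137, Add(-1, -2)), Add(Rational(-3, 2), Mul(-1, 5), Mul(Rational(-1, 6), Pow(5, 2)))) = Add(Mul(137, -3), Add(Rational(-3, 2), -5, Mul(Rational(-1, 6), 25))) = Add(-411, Add(Rational(-3, 2), -5, Rational(-25, 6))) = Add(-411, Rational(-32, 3)) = Rational(-1265, 3)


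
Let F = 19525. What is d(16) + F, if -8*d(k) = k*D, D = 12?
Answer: 19501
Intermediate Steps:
d(k) = -3*k/2 (d(k) = -k*12/8 = -3*k/2)
d(16) + F = -3/2*16 + 19525 = -24 + 19525 = 19501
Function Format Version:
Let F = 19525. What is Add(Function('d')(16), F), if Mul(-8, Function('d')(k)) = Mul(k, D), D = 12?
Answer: 19501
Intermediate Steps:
Function('d')(k) = Mul(Rational(-3, 2), k) (Function('d')(k) = Mul(Rational(-1, 8), Mul(k, 12)) = Mul(Rational(-1, 8), Mul(12, k)) = Mul(Rational(-3, 2), k))
Add(Function('d')(16), F) = Add(Mul(Rational(-3, 2), 16), 19525) = Add(-24, 19525) = 19501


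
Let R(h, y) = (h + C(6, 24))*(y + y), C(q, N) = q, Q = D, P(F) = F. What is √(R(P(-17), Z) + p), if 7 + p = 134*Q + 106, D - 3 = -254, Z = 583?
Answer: I*√46361 ≈ 215.32*I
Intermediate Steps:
D = -251 (D = 3 - 254 = -251)
Q = -251
R(h, y) = 2*y*(6 + h) (R(h, y) = (h + 6)*(y + y) = (6 + h)*(2*y) = 2*y*(6 + h))
p = -33535 (p = -7 + (134*(-251) + 106) = -7 + (-33634 + 106) = -7 - 33528 = -33535)
√(R(P(-17), Z) + p) = √(2*583*(6 - 17) - 33535) = √(2*583*(-11) - 33535) = √(-12826 - 33535) = √(-46361) = I*√46361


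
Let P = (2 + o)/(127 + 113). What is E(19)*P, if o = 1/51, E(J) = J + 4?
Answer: 2369/12240 ≈ 0.19355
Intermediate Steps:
E(J) = 4 + J
o = 1/51 ≈ 0.019608
P = 103/12240 (P = (2 + 1/51)/(127 + 113) = (103/51)/240 = (103/51)*(1/240) = 103/12240 ≈ 0.0084150)
E(19)*P = (4 + 19)*(103/12240) = 23*(103/12240) = 2369/12240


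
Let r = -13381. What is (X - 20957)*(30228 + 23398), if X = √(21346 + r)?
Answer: -1123840082 + 160878*√885 ≈ -1.1191e+9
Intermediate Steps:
X = 3*√885 (X = √(21346 - 13381) = √7965 = 3*√885 ≈ 89.247)
(X - 20957)*(30228 + 23398) = (3*√885 - 20957)*(30228 + 23398) = (-20957 + 3*√885)*53626 = -1123840082 + 160878*√885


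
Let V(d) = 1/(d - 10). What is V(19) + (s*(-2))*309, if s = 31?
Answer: -172421/9 ≈ -19158.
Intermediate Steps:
V(d) = 1/(-10 + d)
V(19) + (s*(-2))*309 = 1/(-10 + 19) + (31*(-2))*309 = 1/9 - 62*309 = ⅑ - 19158 = -172421/9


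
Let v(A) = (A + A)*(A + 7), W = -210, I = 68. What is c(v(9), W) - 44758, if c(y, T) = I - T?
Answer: -44480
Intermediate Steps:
v(A) = 2*A*(7 + A) (v(A) = (2*A)*(7 + A) = 2*A*(7 + A))
c(y, T) = 68 - T
c(v(9), W) - 44758 = (68 - 1*(-210)) - 44758 = (68 + 210) - 44758 = 278 - 44758 = -44480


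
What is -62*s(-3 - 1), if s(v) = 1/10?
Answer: -31/5 ≈ -6.2000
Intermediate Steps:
s(v) = ⅒
-62*s(-3 - 1) = -62*⅒ = -31/5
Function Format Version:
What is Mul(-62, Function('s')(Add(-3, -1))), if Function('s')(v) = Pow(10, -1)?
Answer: Rational(-31, 5) ≈ -6.2000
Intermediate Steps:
Function('s')(v) = Rational(1, 10)
Mul(-62, Function('s')(Add(-3, -1))) = Mul(-62, Rational(1, 10)) = Rational(-31, 5)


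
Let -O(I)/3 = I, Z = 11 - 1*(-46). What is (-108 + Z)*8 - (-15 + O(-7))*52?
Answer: -720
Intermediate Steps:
Z = 57 (Z = 11 + 46 = 57)
O(I) = -3*I
(-108 + Z)*8 - (-15 + O(-7))*52 = (-108 + 57)*8 - (-15 - 3*(-7))*52 = -51*8 - (-15 + 21)*52 = -408 - 6*52 = -408 - 1*312 = -408 - 312 = -720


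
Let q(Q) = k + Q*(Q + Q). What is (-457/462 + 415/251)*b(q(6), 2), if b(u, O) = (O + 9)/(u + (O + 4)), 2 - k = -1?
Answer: 77023/853902 ≈ 0.090201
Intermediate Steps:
k = 3 (k = 2 - 1*(-1) = 2 + 1 = 3)
q(Q) = 3 + 2*Q² (q(Q) = 3 + Q*(Q + Q) = 3 + Q*(2*Q) = 3 + 2*Q²)
b(u, O) = (9 + O)/(4 + O + u) (b(u, O) = (9 + O)/(u + (4 + O)) = (9 + O)/(4 + O + u))
(-457/462 + 415/251)*b(q(6), 2) = (-457/462 + 415/251)*((9 + 2)/(4 + 2 + (3 + 2*6²))) = (-457*1/462 + 415*(1/251))*(11/(4 + 2 + (3 + 2*36))) = (-457/462 + 415/251)*(11/(4 + 2 + (3 + 72))) = 77023*(11/(4 + 2 + 75))/115962 = 77023*(11/81)/115962 = 77023*((1/81)*11)/115962 = (77023/115962)*(11/81) = 77023/853902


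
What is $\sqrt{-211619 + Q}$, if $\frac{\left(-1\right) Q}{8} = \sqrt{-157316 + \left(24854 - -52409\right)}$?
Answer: $\sqrt{-211619 - 136 i \sqrt{277}} \approx 2.46 - 460.03 i$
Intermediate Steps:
$Q = - 136 i \sqrt{277}$ ($Q = - 8 \sqrt{-157316 + \left(24854 - -52409\right)} = - 8 \sqrt{-157316 + \left(24854 + 52409\right)} = - 8 \sqrt{-157316 + 77263} = - 8 \sqrt{-80053} = - 8 \cdot 17 i \sqrt{277} = - 136 i \sqrt{277} \approx - 2263.5 i$)
$\sqrt{-211619 + Q} = \sqrt{-211619 - 136 i \sqrt{277}}$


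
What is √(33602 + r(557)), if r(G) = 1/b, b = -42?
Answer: √59273886/42 ≈ 183.31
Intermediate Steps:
r(G) = -1/42 (r(G) = 1/(-42) = -1/42)
√(33602 + r(557)) = √(33602 - 1/42) = √(1411283/42) = √59273886/42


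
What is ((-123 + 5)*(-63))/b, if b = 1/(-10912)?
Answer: -81119808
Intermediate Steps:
b = -1/10912 ≈ -9.1642e-5
((-123 + 5)*(-63))/b = ((-123 + 5)*(-63))/(-1/10912) = -118*(-63)*(-10912) = 7434*(-10912) = -81119808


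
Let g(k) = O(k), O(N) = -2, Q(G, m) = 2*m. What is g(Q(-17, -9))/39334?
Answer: -1/19667 ≈ -5.0847e-5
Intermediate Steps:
g(k) = -2
g(Q(-17, -9))/39334 = -2/39334 = -2*1/39334 = -1/19667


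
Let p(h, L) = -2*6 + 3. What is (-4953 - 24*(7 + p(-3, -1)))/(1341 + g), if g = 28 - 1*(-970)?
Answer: -4905/2339 ≈ -2.0970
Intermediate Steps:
g = 998 (g = 28 + 970 = 998)
p(h, L) = -9 (p(h, L) = -12 + 3 = -9)
(-4953 - 24*(7 + p(-3, -1)))/(1341 + g) = (-4953 - 24*(7 - 9))/(1341 + 998) = (-4953 - 24*(-2))/2339 = (-4953 + 48)*(1/2339) = -4905*1/2339 = -4905/2339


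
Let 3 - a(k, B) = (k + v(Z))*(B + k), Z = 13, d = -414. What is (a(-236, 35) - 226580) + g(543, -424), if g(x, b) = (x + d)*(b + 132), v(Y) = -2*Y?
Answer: -316907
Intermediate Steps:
a(k, B) = 3 - (-26 + k)*(B + k) (a(k, B) = 3 - (k - 2*13)*(B + k) = 3 - (k - 26)*(B + k) = 3 - (-26 + k)*(B + k))
g(x, b) = (-414 + x)*(132 + b) (g(x, b) = (x - 414)*(b + 132) = (-414 + x)*(132 + b))
(a(-236, 35) - 226580) + g(543, -424) = ((3 - 1*(-236)² + 26*35 + 26*(-236) - 1*35*(-236)) - 226580) + (-54648 - 414*(-424) + 132*543 - 424*543) = ((3 - 1*55696 + 910 - 6136 + 8260) - 226580) + (-54648 + 175536 + 71676 - 230232) = ((3 - 55696 + 910 - 6136 + 8260) - 226580) - 37668 = (-52659 - 226580) - 37668 = -279239 - 37668 = -316907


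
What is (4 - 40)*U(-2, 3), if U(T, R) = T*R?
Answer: 216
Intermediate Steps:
U(T, R) = R*T
(4 - 40)*U(-2, 3) = (4 - 40)*(3*(-2)) = -36*(-6) = 216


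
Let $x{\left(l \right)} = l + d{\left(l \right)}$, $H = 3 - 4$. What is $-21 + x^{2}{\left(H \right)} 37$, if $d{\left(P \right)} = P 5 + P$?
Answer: $1792$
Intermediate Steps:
$H = -1$ ($H = 3 - 4 = -1$)
$d{\left(P \right)} = 6 P$ ($d{\left(P \right)} = 5 P + P = 6 P$)
$x{\left(l \right)} = 7 l$ ($x{\left(l \right)} = l + 6 l = 7 l$)
$-21 + x^{2}{\left(H \right)} 37 = -21 + \left(7 \left(-1\right)\right)^{2} \cdot 37 = -21 + \left(-7\right)^{2} \cdot 37 = -21 + 49 \cdot 37 = -21 + 1813 = 1792$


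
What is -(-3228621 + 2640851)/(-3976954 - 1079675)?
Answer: -587770/5056629 ≈ -0.11624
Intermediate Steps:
-(-3228621 + 2640851)/(-3976954 - 1079675) = -(-587770)/(-5056629) = -(-587770)*(-1)/5056629 = -1*587770/5056629 = -587770/5056629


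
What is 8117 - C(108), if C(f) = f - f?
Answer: 8117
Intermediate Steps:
C(f) = 0
8117 - C(108) = 8117 - 1*0 = 8117 + 0 = 8117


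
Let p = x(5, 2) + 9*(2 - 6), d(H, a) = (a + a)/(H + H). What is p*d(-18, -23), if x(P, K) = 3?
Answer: -253/6 ≈ -42.167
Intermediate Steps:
d(H, a) = a/H (d(H, a) = (2*a)/((2*H)) = (2*a)*(1/(2*H)) = a/H)
p = -33 (p = 3 + 9*(2 - 6) = 3 + 9*(-4) = 3 - 36 = -33)
p*d(-18, -23) = -(-759)/(-18) = -(-759)*(-1)/18 = -33*23/18 = -253/6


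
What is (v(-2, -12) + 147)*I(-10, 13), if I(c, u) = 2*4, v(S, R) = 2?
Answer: 1192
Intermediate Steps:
I(c, u) = 8
(v(-2, -12) + 147)*I(-10, 13) = (2 + 147)*8 = 149*8 = 1192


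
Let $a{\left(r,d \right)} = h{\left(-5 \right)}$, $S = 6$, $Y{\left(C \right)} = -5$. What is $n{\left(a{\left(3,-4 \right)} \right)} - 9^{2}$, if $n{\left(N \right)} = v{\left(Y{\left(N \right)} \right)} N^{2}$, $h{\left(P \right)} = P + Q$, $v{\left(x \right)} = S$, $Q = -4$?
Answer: $405$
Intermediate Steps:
$v{\left(x \right)} = 6$
$h{\left(P \right)} = -4 + P$ ($h{\left(P \right)} = P - 4 = -4 + P$)
$a{\left(r,d \right)} = -9$ ($a{\left(r,d \right)} = -4 - 5 = -9$)
$n{\left(N \right)} = 6 N^{2}$
$n{\left(a{\left(3,-4 \right)} \right)} - 9^{2} = 6 \left(-9\right)^{2} - 9^{2} = 6 \cdot 81 - 81 = 486 - 81 = 405$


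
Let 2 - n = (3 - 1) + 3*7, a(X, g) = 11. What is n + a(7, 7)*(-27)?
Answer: -318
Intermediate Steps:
n = -21 (n = 2 - ((3 - 1) + 3*7) = 2 - (2 + 21) = 2 - 1*23 = 2 - 23 = -21)
n + a(7, 7)*(-27) = -21 + 11*(-27) = -21 - 297 = -318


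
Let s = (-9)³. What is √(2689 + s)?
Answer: 14*√10 ≈ 44.272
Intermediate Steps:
s = -729
√(2689 + s) = √(2689 - 729) = √1960 = 14*√10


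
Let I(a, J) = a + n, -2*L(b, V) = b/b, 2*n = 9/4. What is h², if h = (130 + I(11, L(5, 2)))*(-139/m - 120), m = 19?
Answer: 7564716662409/23104 ≈ 3.2742e+8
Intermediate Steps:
n = 9/8 (n = (9/4)/2 = (9*(¼))/2 = (½)*(9/4) = 9/8 ≈ 1.1250)
L(b, V) = -½ (L(b, V) = -b/(2*b) = -½*1 = -½)
I(a, J) = 9/8 + a (I(a, J) = a + 9/8 = 9/8 + a)
h = -2750403/152 (h = (130 + (9/8 + 11))*(-139/19 - 120) = (130 + 97/8)*(-139*1/19 - 120) = 1137*(-139/19 - 120)/8 = (1137/8)*(-2419/19) = -2750403/152 ≈ -18095.)
h² = (-2750403/152)² = 7564716662409/23104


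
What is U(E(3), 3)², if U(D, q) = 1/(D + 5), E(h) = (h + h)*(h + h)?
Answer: 1/1681 ≈ 0.00059488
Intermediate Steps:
E(h) = 4*h² (E(h) = (2*h)*(2*h) = 4*h²)
U(D, q) = 1/(5 + D)
U(E(3), 3)² = (1/(5 + 4*3²))² = (1/(5 + 4*9))² = (1/(5 + 36))² = (1/41)² = 1/1681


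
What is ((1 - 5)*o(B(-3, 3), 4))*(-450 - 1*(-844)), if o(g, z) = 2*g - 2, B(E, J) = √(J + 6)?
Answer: -6304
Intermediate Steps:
B(E, J) = √(6 + J)
o(g, z) = -2 + 2*g
((1 - 5)*o(B(-3, 3), 4))*(-450 - 1*(-844)) = ((1 - 5)*(-2 + 2*√(6 + 3)))*(-450 - 1*(-844)) = (-4*(-2 + 2*√9))*(-450 + 844) = -4*(-2 + 2*3)*394 = -4*(-2 + 6)*394 = -4*4*394 = -16*394 = -6304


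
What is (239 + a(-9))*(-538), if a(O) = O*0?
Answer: -128582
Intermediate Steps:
a(O) = 0
(239 + a(-9))*(-538) = (239 + 0)*(-538) = 239*(-538) = -128582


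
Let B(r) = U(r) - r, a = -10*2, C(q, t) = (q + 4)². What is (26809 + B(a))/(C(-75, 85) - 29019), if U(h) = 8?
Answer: -26837/23978 ≈ -1.1192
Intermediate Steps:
C(q, t) = (4 + q)²
a = -20
B(r) = 8 - r
(26809 + B(a))/(C(-75, 85) - 29019) = (26809 + (8 - 1*(-20)))/((4 - 75)² - 29019) = (26809 + (8 + 20))/((-71)² - 29019) = (26809 + 28)/(5041 - 29019) = 26837/(-23978) = 26837*(-1/23978) = -26837/23978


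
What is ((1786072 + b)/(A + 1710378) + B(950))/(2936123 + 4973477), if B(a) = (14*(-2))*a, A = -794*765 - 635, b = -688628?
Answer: -7330240089/2179753274200 ≈ -0.0033629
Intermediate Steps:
A = -608045 (A = -607410 - 635 = -608045)
B(a) = -28*a
((1786072 + b)/(A + 1710378) + B(950))/(2936123 + 4973477) = ((1786072 - 688628)/(-608045 + 1710378) - 28*950)/(2936123 + 4973477) = (1097444/1102333 - 26600)/7909600 = (1097444*(1/1102333) - 26600)*(1/7909600) = (1097444/1102333 - 26600)*(1/7909600) = -29320960356/1102333*1/7909600 = -7330240089/2179753274200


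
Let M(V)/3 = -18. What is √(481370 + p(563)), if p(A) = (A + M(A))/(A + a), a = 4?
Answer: 551*√6293/63 ≈ 693.81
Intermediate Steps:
M(V) = -54 (M(V) = 3*(-18) = -54)
p(A) = (-54 + A)/(4 + A) (p(A) = (A - 54)/(A + 4) = (-54 + A)/(4 + A))
√(481370 + p(563)) = √(481370 + (-54 + 563)/(4 + 563)) = √(481370 + 509/567) = √(272937299/567) = 551*√6293/63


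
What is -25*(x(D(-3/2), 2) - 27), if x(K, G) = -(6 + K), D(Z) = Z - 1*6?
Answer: 1275/2 ≈ 637.50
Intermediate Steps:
D(Z) = -6 + Z (D(Z) = Z - 6 = -6 + Z)
x(K, G) = -6 - K
-25*(x(D(-3/2), 2) - 27) = -25*((-6 - (-6 - 3/2)) - 27) = -25*((-6 - 1*(-15/2)) - 27) = -25*((-6 + 15/2) - 27) = -25*(3/2 - 27) = -25*(-51/2) = 1275/2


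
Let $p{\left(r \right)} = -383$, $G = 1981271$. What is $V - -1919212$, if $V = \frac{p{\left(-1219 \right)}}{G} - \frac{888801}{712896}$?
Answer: $\frac{903590121294477251}{470813390272} \approx 1.9192 \cdot 10^{6}$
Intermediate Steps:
$V = - \frac{587076228413}{470813390272}$ ($V = - \frac{383}{1981271} - \frac{888801}{712896} = \left(-383\right) \frac{1}{1981271} - \frac{296267}{237632} = - \frac{383}{1981271} - \frac{296267}{237632} = - \frac{587076228413}{470813390272} \approx -1.2469$)
$V - -1919212 = - \frac{587076228413}{470813390272} - -1919212 = - \frac{587076228413}{470813390272} + 1919212 = \frac{903590121294477251}{470813390272}$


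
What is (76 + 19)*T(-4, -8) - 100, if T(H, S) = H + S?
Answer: -1240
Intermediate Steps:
(76 + 19)*T(-4, -8) - 100 = (76 + 19)*(-4 - 8) - 100 = 95*(-12) - 100 = -1140 - 100 = -1240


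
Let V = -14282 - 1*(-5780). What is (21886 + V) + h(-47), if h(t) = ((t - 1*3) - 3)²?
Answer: 16193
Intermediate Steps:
V = -8502 (V = -14282 + 5780 = -8502)
h(t) = (-6 + t)² (h(t) = ((t - 3) - 3)² = ((-3 + t) - 3)² = (-6 + t)²)
(21886 + V) + h(-47) = (21886 - 8502) + (-6 - 47)² = 13384 + (-53)² = 13384 + 2809 = 16193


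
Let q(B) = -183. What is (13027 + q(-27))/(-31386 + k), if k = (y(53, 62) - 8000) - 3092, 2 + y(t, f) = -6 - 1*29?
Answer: -12844/42515 ≈ -0.30210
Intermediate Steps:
y(t, f) = -37 (y(t, f) = -2 + (-6 - 1*29) = -2 + (-6 - 29) = -2 - 35 = -37)
k = -11129 (k = (-37 - 8000) - 3092 = -8037 - 3092 = -11129)
(13027 + q(-27))/(-31386 + k) = (13027 - 183)/(-31386 - 11129) = 12844/(-42515) = 12844*(-1/42515) = -12844/42515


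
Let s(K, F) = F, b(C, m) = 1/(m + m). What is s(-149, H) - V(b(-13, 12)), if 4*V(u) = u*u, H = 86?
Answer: 198143/2304 ≈ 86.000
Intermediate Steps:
b(C, m) = 1/(2*m)
V(u) = u²/4 (V(u) = (u*u)/4 = u²/4)
s(-149, H) - V(b(-13, 12)) = 86 - ((½)/12)²/4 = 86 - ((½)*(1/12))²/4 = 86 - (1/24)²/4 = 86 - 1/(4*576) = 86 - 1*1/2304 = 86 - 1/2304 = 198143/2304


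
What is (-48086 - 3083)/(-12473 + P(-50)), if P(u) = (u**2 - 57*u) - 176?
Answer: 51169/7299 ≈ 7.0104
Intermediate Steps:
P(u) = -176 + u**2 - 57*u
(-48086 - 3083)/(-12473 + P(-50)) = (-48086 - 3083)/(-12473 + (-176 + (-50)**2 - 57*(-50))) = -51169/(-12473 + (-176 + 2500 + 2850)) = -51169/(-12473 + 5174) = -51169/(-7299) = -51169*(-1/7299) = 51169/7299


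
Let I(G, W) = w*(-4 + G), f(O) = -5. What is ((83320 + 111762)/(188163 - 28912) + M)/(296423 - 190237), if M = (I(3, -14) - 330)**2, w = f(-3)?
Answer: 16821081957/16910226686 ≈ 0.99473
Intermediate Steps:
w = -5
I(G, W) = 20 - 5*G (I(G, W) = -5*(-4 + G) = 20 - 5*G)
M = 105625 (M = ((20 - 5*3) - 330)**2 = ((20 - 15) - 330)**2 = (5 - 330)**2 = (-325)**2 = 105625)
((83320 + 111762)/(188163 - 28912) + M)/(296423 - 190237) = ((83320 + 111762)/(188163 - 28912) + 105625)/(296423 - 190237) = (195082/159251 + 105625)/106186 = (195082*(1/159251) + 105625)*(1/106186) = (195082/159251 + 105625)*(1/106186) = (16821081957/159251)*(1/106186) = 16821081957/16910226686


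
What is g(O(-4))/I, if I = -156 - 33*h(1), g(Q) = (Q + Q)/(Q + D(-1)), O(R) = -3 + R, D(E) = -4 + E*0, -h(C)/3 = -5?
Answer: -2/1023 ≈ -0.0019550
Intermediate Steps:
h(C) = 15 (h(C) = -3*(-5) = 15)
D(E) = -4 (D(E) = -4 + 0 = -4)
g(Q) = 2*Q/(-4 + Q) (g(Q) = (Q + Q)/(Q - 4) = (2*Q)/(-4 + Q) = 2*Q/(-4 + Q))
I = -651 (I = -156 - 33*15 = -156 - 495 = -651)
g(O(-4))/I = (2*(-3 - 4)/(-4 + (-3 - 4)))/(-651) = (2*(-7)/(-4 - 7))*(-1/651) = (2*(-7)/(-11))*(-1/651) = (2*(-7)*(-1/11))*(-1/651) = (14/11)*(-1/651) = -2/1023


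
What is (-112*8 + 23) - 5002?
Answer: -5875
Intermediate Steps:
(-112*8 + 23) - 5002 = (-28*32 + 23) - 5002 = (-896 + 23) - 5002 = -873 - 5002 = -5875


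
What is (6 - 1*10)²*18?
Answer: 288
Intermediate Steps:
(6 - 1*10)²*18 = (6 - 10)²*18 = (-4)²*18 = 16*18 = 288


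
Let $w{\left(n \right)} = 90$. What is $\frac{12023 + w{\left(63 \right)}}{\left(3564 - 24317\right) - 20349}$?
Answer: $- \frac{12113}{41102} \approx -0.29471$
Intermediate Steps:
$\frac{12023 + w{\left(63 \right)}}{\left(3564 - 24317\right) - 20349} = \frac{12023 + 90}{\left(3564 - 24317\right) - 20349} = \frac{12113}{-20753 - 20349} = \frac{12113}{-41102} = 12113 \left(- \frac{1}{41102}\right) = - \frac{12113}{41102}$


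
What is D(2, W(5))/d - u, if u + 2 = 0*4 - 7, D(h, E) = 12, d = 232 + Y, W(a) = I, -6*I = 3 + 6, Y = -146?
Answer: 393/43 ≈ 9.1395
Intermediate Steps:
I = -3/2 (I = -(3 + 6)/6 = -⅙*9 = -3/2 ≈ -1.5000)
W(a) = -3/2
d = 86 (d = 232 - 146 = 86)
u = -9 (u = -2 + (0*4 - 7) = -2 + (0 - 7) = -2 - 7 = -9)
D(2, W(5))/d - u = 12/86 - 1*(-9) = 12*(1/86) + 9 = 6/43 + 9 = 393/43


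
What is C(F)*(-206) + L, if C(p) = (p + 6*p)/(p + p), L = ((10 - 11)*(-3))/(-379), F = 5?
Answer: -273262/379 ≈ -721.01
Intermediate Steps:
L = -3/379 (L = -1*(-3)*(-1/379) = 3*(-1/379) = -3/379 ≈ -0.0079156)
C(p) = 7/2 (C(p) = (7*p)/((2*p)) = (7*p)*(1/(2*p)) = 7/2)
C(F)*(-206) + L = (7/2)*(-206) - 3/379 = -721 - 3/379 = -273262/379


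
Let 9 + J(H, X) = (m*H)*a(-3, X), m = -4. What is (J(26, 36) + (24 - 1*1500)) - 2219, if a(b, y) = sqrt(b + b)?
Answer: -3704 - 104*I*sqrt(6) ≈ -3704.0 - 254.75*I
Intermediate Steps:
a(b, y) = sqrt(2)*sqrt(b) (a(b, y) = sqrt(2*b) = sqrt(2)*sqrt(b))
J(H, X) = -9 - 4*I*H*sqrt(6) (J(H, X) = -9 + (-4*H)*(sqrt(2)*sqrt(-3)) = -9 + (-4*H)*(sqrt(2)*(I*sqrt(3))) = -9 + (-4*H)*(I*sqrt(6)) = -9 - 4*I*H*sqrt(6))
(J(26, 36) + (24 - 1*1500)) - 2219 = ((-9 - 4*I*26*sqrt(6)) + (24 - 1*1500)) - 2219 = ((-9 - 104*I*sqrt(6)) + (24 - 1500)) - 2219 = ((-9 - 104*I*sqrt(6)) - 1476) - 2219 = (-1485 - 104*I*sqrt(6)) - 2219 = -3704 - 104*I*sqrt(6)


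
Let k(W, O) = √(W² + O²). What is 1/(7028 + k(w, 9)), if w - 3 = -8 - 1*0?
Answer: 3514/24696339 - √106/49392678 ≈ 0.00014208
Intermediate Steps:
w = -5 (w = 3 + (-8 - 1*0) = 3 + (-8 + 0) = 3 - 8 = -5)
k(W, O) = √(O² + W²)
1/(7028 + k(w, 9)) = 1/(7028 + √(9² + (-5)²)) = 1/(7028 + √(81 + 25)) = 1/(7028 + √106)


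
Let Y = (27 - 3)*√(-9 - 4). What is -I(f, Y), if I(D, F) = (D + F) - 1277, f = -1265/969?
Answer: 1238678/969 - 24*I*√13 ≈ 1278.3 - 86.533*I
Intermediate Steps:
f = -1265/969 (f = -1265*1/969 = -1265/969 ≈ -1.3055)
Y = 24*I*√13 (Y = 24*√(-13) = 24*(I*√13) = 24*I*√13 ≈ 86.533*I)
I(D, F) = -1277 + D + F
-I(f, Y) = -(-1277 - 1265/969 + 24*I*√13) = -(-1238678/969 + 24*I*√13) = 1238678/969 - 24*I*√13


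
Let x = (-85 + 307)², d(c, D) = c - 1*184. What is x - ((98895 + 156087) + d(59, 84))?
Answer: -205573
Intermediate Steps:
d(c, D) = -184 + c (d(c, D) = c - 184 = -184 + c)
x = 49284 (x = 222² = 49284)
x - ((98895 + 156087) + d(59, 84)) = 49284 - ((98895 + 156087) + (-184 + 59)) = 49284 - (254982 - 125) = 49284 - 1*254857 = 49284 - 254857 = -205573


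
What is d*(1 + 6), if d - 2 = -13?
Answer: -77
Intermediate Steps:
d = -11 (d = 2 - 13 = -11)
d*(1 + 6) = -11*(1 + 6) = -11*7 = -77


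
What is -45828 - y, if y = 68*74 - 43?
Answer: -50817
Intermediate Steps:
y = 4989 (y = 5032 - 43 = 4989)
-45828 - y = -45828 - 1*4989 = -45828 - 4989 = -50817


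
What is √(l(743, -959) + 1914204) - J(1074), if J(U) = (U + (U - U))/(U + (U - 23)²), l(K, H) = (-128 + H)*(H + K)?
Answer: -1074/1105675 + 2*√537249 ≈ 1465.9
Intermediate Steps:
J(U) = U/(U + (-23 + U)²) (J(U) = (U + 0)/(U + (-23 + U)²) = U/(U + (-23 + U)²))
√(l(743, -959) + 1914204) - J(1074) = √(((-959)² - 128*(-959) - 128*743 - 959*743) + 1914204) - 1074/(1074 + (-23 + 1074)²) = √((919681 + 122752 - 95104 - 712537) + 1914204) - 1074/(1074 + 1051²) = √(234792 + 1914204) - 1074/(1074 + 1104601) = √2148996 - 1074/1105675 = 2*√537249 - 1074/1105675 = -1074/1105675 + 2*√537249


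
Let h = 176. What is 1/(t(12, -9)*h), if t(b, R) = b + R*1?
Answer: 1/528 ≈ 0.0018939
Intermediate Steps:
t(b, R) = R + b (t(b, R) = b + R = R + b)
1/(t(12, -9)*h) = 1/((-9 + 12)*176) = 1/(3*176) = 1/528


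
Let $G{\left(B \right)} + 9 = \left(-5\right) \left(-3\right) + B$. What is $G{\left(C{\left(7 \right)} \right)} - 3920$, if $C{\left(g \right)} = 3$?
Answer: $-3911$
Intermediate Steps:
$G{\left(B \right)} = 6 + B$ ($G{\left(B \right)} = -9 + \left(\left(-5\right) \left(-3\right) + B\right) = -9 + \left(15 + B\right) = 6 + B$)
$G{\left(C{\left(7 \right)} \right)} - 3920 = \left(6 + 3\right) - 3920 = 9 - 3920 = -3911$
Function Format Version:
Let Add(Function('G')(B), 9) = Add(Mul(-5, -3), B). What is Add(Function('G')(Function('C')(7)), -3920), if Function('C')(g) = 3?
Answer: -3911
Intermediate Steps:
Function('G')(B) = Add(6, B) (Function('G')(B) = Add(-9, Add(Mul(-5, -3), B)) = Add(-9, Add(15, B)) = Add(6, B))
Add(Function('G')(Function('C')(7)), -3920) = Add(Add(6, 3), -3920) = Add(9, -3920) = -3911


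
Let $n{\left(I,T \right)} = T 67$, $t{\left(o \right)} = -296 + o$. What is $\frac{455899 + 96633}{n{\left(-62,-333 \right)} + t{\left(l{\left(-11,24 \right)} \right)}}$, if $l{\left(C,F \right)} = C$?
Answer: $- \frac{276266}{11309} \approx -24.429$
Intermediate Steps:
$n{\left(I,T \right)} = 67 T$
$\frac{455899 + 96633}{n{\left(-62,-333 \right)} + t{\left(l{\left(-11,24 \right)} \right)}} = \frac{455899 + 96633}{67 \left(-333\right) - 307} = \frac{552532}{-22311 - 307} = \frac{552532}{-22618} = 552532 \left(- \frac{1}{22618}\right) = - \frac{276266}{11309}$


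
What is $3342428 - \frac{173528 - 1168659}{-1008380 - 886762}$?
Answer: $\frac{6334374689645}{1895142} \approx 3.3424 \cdot 10^{6}$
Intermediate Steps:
$3342428 - \frac{173528 - 1168659}{-1008380 - 886762} = 3342428 - - \frac{995131}{-1895142} = 3342428 - \left(-995131\right) \left(- \frac{1}{1895142}\right) = 3342428 - \frac{995131}{1895142} = \frac{6334374689645}{1895142}$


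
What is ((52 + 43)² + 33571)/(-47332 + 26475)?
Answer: -42596/20857 ≈ -2.0423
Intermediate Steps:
((52 + 43)² + 33571)/(-47332 + 26475) = (95² + 33571)/(-20857) = (9025 + 33571)*(-1/20857) = 42596*(-1/20857) = -42596/20857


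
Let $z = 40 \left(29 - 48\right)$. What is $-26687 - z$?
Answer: $-25927$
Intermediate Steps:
$z = -760$ ($z = 40 \left(-19\right) = -760$)
$-26687 - z = -26687 - -760 = -26687 + 760 = -25927$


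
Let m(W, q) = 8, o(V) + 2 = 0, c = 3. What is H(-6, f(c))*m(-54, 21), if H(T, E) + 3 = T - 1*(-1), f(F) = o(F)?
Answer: -64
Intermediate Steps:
o(V) = -2 (o(V) = -2 + 0 = -2)
f(F) = -2
H(T, E) = -2 + T (H(T, E) = -3 + (T - 1*(-1)) = -3 + (T + 1) = -3 + (1 + T) = -2 + T)
H(-6, f(c))*m(-54, 21) = (-2 - 6)*8 = -8*8 = -64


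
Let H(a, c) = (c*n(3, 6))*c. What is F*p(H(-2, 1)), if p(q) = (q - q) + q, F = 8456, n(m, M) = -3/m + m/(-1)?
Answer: -33824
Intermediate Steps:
n(m, M) = -m - 3/m (n(m, M) = -3/m + m*(-1) = -3/m - m = -m - 3/m)
H(a, c) = -4*c² (H(a, c) = (c*(-1*3 - 3/3))*c = (c*(-3 - 3*⅓))*c = (c*(-3 - 1))*c = (c*(-4))*c = (-4*c)*c = -4*c²)
p(q) = q (p(q) = 0 + q = q)
F*p(H(-2, 1)) = 8456*(-4*1²) = 8456*(-4*1) = 8456*(-4) = -33824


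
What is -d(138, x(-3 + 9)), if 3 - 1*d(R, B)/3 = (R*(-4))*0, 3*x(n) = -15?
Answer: -9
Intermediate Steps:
x(n) = -5 (x(n) = (⅓)*(-15) = -5)
d(R, B) = 9 (d(R, B) = 9 - 3*R*(-4)*0 = 9 - 3*(-4*R)*0 = 9 - 3*0 = 9 + 0 = 9)
-d(138, x(-3 + 9)) = -1*9 = -9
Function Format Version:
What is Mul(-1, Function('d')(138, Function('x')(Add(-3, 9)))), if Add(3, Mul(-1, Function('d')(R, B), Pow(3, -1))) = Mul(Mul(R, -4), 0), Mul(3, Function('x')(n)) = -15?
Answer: -9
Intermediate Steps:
Function('x')(n) = -5 (Function('x')(n) = Mul(Rational(1, 3), -15) = -5)
Function('d')(R, B) = 9 (Function('d')(R, B) = Add(9, Mul(-3, Mul(Mul(R, -4), 0))) = Add(9, Mul(-3, Mul(Mul(-4, R), 0))) = Add(9, Mul(-3, 0)) = Add(9, 0) = 9)
Mul(-1, Function('d')(138, Function('x')(Add(-3, 9)))) = Mul(-1, 9) = -9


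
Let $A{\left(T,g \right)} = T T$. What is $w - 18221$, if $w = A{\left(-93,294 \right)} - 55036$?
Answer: $-64608$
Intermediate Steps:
$A{\left(T,g \right)} = T^{2}$
$w = -46387$ ($w = \left(-93\right)^{2} - 55036 = 8649 - 55036 = -46387$)
$w - 18221 = -46387 - 18221 = -64608$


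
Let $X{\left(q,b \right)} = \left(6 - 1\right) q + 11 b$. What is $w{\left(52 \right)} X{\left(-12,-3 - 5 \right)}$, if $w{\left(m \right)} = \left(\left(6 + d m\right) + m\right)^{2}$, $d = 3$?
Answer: $-6777808$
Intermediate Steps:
$w{\left(m \right)} = \left(6 + 4 m\right)^{2}$ ($w{\left(m \right)} = \left(\left(6 + 3 m\right) + m\right)^{2} = \left(6 + 4 m\right)^{2}$)
$X{\left(q,b \right)} = 5 q + 11 b$
$w{\left(52 \right)} X{\left(-12,-3 - 5 \right)} = 4 \left(3 + 2 \cdot 52\right)^{2} \left(5 \left(-12\right) + 11 \left(-3 - 5\right)\right) = 4 \left(3 + 104\right)^{2} \left(-60 + 11 \left(-8\right)\right) = 4 \cdot 107^{2} \left(-60 - 88\right) = 4 \cdot 11449 \left(-148\right) = 45796 \left(-148\right) = -6777808$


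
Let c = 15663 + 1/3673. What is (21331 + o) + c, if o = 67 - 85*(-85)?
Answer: 162662479/3673 ≈ 44286.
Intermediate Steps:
c = 57530200/3673 (c = 15663 + 1/3673 = 57530200/3673 ≈ 15663.)
o = 7292 (o = 67 + 7225 = 7292)
(21331 + o) + c = (21331 + 7292) + 57530200/3673 = 28623 + 57530200/3673 = 162662479/3673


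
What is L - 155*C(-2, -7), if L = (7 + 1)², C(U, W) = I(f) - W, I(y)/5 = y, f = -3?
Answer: 1304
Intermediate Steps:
I(y) = 5*y
C(U, W) = -15 - W (C(U, W) = 5*(-3) - W = -15 - W)
L = 64 (L = 8² = 64)
L - 155*C(-2, -7) = 64 - 155*(-15 - 1*(-7)) = 64 - 155*(-15 + 7) = 64 - 155*(-8) = 64 + 1240 = 1304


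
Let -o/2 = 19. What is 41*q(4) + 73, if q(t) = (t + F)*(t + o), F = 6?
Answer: -13867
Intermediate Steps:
o = -38 (o = -2*19 = -38)
q(t) = (-38 + t)*(6 + t) (q(t) = (t + 6)*(t - 38) = (6 + t)*(-38 + t) = (-38 + t)*(6 + t))
41*q(4) + 73 = 41*(-228 + 4² - 32*4) + 73 = 41*(-228 + 16 - 128) + 73 = 41*(-340) + 73 = -13940 + 73 = -13867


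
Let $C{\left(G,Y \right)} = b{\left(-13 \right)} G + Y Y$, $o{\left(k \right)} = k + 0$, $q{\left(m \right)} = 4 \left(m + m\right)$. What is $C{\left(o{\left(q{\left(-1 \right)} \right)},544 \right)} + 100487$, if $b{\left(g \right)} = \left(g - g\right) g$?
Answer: $396423$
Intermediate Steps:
$b{\left(g \right)} = 0$ ($b{\left(g \right)} = 0 g = 0$)
$q{\left(m \right)} = 8 m$ ($q{\left(m \right)} = 4 \cdot 2 m = 8 m$)
$o{\left(k \right)} = k$
$C{\left(G,Y \right)} = Y^{2}$ ($C{\left(G,Y \right)} = 0 G + Y Y = 0 + Y^{2} = Y^{2}$)
$C{\left(o{\left(q{\left(-1 \right)} \right)},544 \right)} + 100487 = 544^{2} + 100487 = 295936 + 100487 = 396423$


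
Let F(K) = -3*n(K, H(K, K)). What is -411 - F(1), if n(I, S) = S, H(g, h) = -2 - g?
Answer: -420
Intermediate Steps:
F(K) = 6 + 3*K (F(K) = -3*(-2 - K) = 6 + 3*K)
-411 - F(1) = -411 - (6 + 3*1) = -411 - (6 + 3) = -411 - 1*9 = -411 - 9 = -420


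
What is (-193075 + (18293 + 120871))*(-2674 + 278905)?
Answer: -14891889441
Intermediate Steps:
(-193075 + (18293 + 120871))*(-2674 + 278905) = (-193075 + 139164)*276231 = -53911*276231 = -14891889441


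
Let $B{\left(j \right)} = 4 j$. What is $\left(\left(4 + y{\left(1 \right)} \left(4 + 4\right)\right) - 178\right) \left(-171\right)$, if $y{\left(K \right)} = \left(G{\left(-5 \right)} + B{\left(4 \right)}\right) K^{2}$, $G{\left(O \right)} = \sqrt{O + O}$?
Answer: $7866 - 1368 i \sqrt{10} \approx 7866.0 - 4326.0 i$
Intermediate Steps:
$G{\left(O \right)} = \sqrt{2} \sqrt{O}$ ($G{\left(O \right)} = \sqrt{2 O} = \sqrt{2} \sqrt{O}$)
$y{\left(K \right)} = K^{2} \left(16 + i \sqrt{10}\right)$ ($y{\left(K \right)} = \left(\sqrt{2} \sqrt{-5} + 4 \cdot 4\right) K^{2} = \left(\sqrt{2} i \sqrt{5} + 16\right) K^{2} = \left(i \sqrt{10} + 16\right) K^{2} = \left(16 + i \sqrt{10}\right) K^{2} = K^{2} \left(16 + i \sqrt{10}\right)$)
$\left(\left(4 + y{\left(1 \right)} \left(4 + 4\right)\right) - 178\right) \left(-171\right) = \left(\left(4 + 1^{2} \left(16 + i \sqrt{10}\right) \left(4 + 4\right)\right) - 178\right) \left(-171\right) = \left(\left(4 + 1 \left(16 + i \sqrt{10}\right) 8\right) - 178\right) \left(-171\right) = \left(\left(4 + \left(16 + i \sqrt{10}\right) 8\right) - 178\right) \left(-171\right) = \left(\left(4 + \left(128 + 8 i \sqrt{10}\right)\right) - 178\right) \left(-171\right) = \left(\left(132 + 8 i \sqrt{10}\right) - 178\right) \left(-171\right) = \left(-46 + 8 i \sqrt{10}\right) \left(-171\right) = 7866 - 1368 i \sqrt{10}$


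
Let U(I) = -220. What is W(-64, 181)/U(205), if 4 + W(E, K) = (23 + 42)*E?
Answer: 1041/55 ≈ 18.927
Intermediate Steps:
W(E, K) = -4 + 65*E (W(E, K) = -4 + (23 + 42)*E = -4 + 65*E)
W(-64, 181)/U(205) = (-4 + 65*(-64))/(-220) = (-4 - 4160)*(-1/220) = -4164*(-1/220) = 1041/55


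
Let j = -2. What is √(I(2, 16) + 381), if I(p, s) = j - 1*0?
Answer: √379 ≈ 19.468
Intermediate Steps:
I(p, s) = -2 (I(p, s) = -2 - 1*0 = -2 + 0 = -2)
√(I(2, 16) + 381) = √(-2 + 381) = √379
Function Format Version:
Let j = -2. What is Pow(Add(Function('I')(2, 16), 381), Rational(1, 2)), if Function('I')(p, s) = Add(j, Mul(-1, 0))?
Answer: Pow(379, Rational(1, 2)) ≈ 19.468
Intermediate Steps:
Function('I')(p, s) = -2 (Function('I')(p, s) = Add(-2, Mul(-1, 0)) = Add(-2, 0) = -2)
Pow(Add(Function('I')(2, 16), 381), Rational(1, 2)) = Pow(Add(-2, 381), Rational(1, 2)) = Pow(379, Rational(1, 2))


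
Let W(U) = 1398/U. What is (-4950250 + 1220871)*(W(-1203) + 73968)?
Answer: -110615999164058/401 ≈ -2.7585e+11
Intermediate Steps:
(-4950250 + 1220871)*(W(-1203) + 73968) = (-4950250 + 1220871)*(1398/(-1203) + 73968) = -3729379*(1398*(-1/1203) + 73968) = -3729379*(-466/401 + 73968) = -3729379*29660702/401 = -110615999164058/401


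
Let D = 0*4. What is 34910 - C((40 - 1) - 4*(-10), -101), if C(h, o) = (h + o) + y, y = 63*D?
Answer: 34932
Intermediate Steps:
D = 0
y = 0 (y = 63*0 = 0)
C(h, o) = h + o (C(h, o) = (h + o) + 0 = h + o)
34910 - C((40 - 1) - 4*(-10), -101) = 34910 - (((40 - 1) - 4*(-10)) - 101) = 34910 - ((39 + 40) - 101) = 34910 - (79 - 101) = 34910 - 1*(-22) = 34910 + 22 = 34932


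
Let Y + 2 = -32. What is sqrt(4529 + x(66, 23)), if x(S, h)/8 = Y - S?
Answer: sqrt(3729) ≈ 61.066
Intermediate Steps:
Y = -34 (Y = -2 - 32 = -34)
x(S, h) = -272 - 8*S (x(S, h) = 8*(-34 - S) = -272 - 8*S)
sqrt(4529 + x(66, 23)) = sqrt(4529 + (-272 - 8*66)) = sqrt(4529 + (-272 - 528)) = sqrt(4529 - 800) = sqrt(3729)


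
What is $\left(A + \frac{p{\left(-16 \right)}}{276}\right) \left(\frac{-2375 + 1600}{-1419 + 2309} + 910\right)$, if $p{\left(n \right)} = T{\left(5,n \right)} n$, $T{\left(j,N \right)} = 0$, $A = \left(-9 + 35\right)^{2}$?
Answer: $\frac{54696850}{89} \approx 6.1457 \cdot 10^{5}$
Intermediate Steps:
$A = 676$ ($A = 26^{2} = 676$)
$p{\left(n \right)} = 0$ ($p{\left(n \right)} = 0 n = 0$)
$\left(A + \frac{p{\left(-16 \right)}}{276}\right) \left(\frac{-2375 + 1600}{-1419 + 2309} + 910\right) = \left(676 + \frac{0}{276}\right) \left(\frac{-2375 + 1600}{-1419 + 2309} + 910\right) = \left(676 + 0 \cdot \frac{1}{276}\right) \left(- \frac{775}{890} + 910\right) = \left(676 + 0\right) \left(\left(-775\right) \frac{1}{890} + 910\right) = 676 \left(- \frac{155}{178} + 910\right) = 676 \cdot \frac{161825}{178} = \frac{54696850}{89}$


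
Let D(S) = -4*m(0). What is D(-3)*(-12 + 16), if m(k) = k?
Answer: 0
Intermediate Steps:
D(S) = 0 (D(S) = -4*0 = 0)
D(-3)*(-12 + 16) = 0*(-12 + 16) = 0*4 = 0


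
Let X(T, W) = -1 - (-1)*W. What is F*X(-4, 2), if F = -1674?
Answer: -1674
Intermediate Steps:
X(T, W) = -1 + W
F*X(-4, 2) = -1674*(-1 + 2) = -1674*1 = -1674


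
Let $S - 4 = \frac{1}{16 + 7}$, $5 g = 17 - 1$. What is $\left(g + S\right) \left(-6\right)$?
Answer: $- \frac{4998}{115} \approx -43.461$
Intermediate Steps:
$g = \frac{16}{5}$ ($g = \frac{17 - 1}{5} = \frac{1}{5} \cdot 16 = \frac{16}{5} \approx 3.2$)
$S = \frac{93}{23}$ ($S = 4 + \frac{1}{16 + 7} = 4 + \frac{1}{23} = \frac{93}{23} \approx 4.0435$)
$\left(g + S\right) \left(-6\right) = \left(\frac{16}{5} + \frac{93}{23}\right) \left(-6\right) = \frac{833}{115} \left(-6\right) = - \frac{4998}{115}$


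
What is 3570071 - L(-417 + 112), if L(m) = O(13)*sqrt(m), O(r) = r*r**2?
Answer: 3570071 - 2197*I*sqrt(305) ≈ 3.5701e+6 - 38369.0*I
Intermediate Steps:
O(r) = r**3
L(m) = 2197*sqrt(m) (L(m) = 13**3*sqrt(m) = 2197*sqrt(m))
3570071 - L(-417 + 112) = 3570071 - 2197*sqrt(-417 + 112) = 3570071 - 2197*sqrt(-305) = 3570071 - 2197*I*sqrt(305)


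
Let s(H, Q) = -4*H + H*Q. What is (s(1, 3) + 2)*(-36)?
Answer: -36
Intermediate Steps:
(s(1, 3) + 2)*(-36) = (1*(-4 + 3) + 2)*(-36) = (1*(-1) + 2)*(-36) = (-1 + 2)*(-36) = 1*(-36) = -36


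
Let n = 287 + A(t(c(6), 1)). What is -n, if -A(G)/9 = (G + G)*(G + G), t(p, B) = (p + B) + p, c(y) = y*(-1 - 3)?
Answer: 79237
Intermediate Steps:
c(y) = -4*y (c(y) = y*(-4) = -4*y)
t(p, B) = B + 2*p (t(p, B) = (B + p) + p = B + 2*p)
A(G) = -36*G² (A(G) = -9*(G + G)*(G + G) = -9*2*G*2*G = -36*G²)
n = -79237 (n = 287 - 36*(1 + 2*(-4*6))² = 287 - 36*(1 + 2*(-24))² = 287 - 36*(1 - 48)² = 287 - 36*(-47)² = 287 - 36*2209 = 287 - 79524 = -79237)
-n = -1*(-79237) = 79237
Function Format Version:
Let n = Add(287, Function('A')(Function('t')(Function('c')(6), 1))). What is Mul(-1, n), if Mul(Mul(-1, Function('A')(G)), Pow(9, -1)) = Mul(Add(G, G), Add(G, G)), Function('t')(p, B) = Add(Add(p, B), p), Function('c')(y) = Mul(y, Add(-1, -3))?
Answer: 79237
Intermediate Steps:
Function('c')(y) = Mul(-4, y) (Function('c')(y) = Mul(y, -4) = Mul(-4, y))
Function('t')(p, B) = Add(B, Mul(2, p)) (Function('t')(p, B) = Add(Add(B, p), p) = Add(B, Mul(2, p)))
Function('A')(G) = Mul(-36, Pow(G, 2)) (Function('A')(G) = Mul(-9, Mul(Add(G, G), Add(G, G))) = Mul(-9, Mul(Mul(2, G), Mul(2, G))) = Mul(-9, Mul(4, Pow(G, 2))) = Mul(-36, Pow(G, 2)))
n = -79237 (n = Add(287, Mul(-36, Pow(Add(1, Mul(2, Mul(-4, 6))), 2))) = Add(287, Mul(-36, Pow(Add(1, Mul(2, -24)), 2))) = Add(287, Mul(-36, Pow(Add(1, -48), 2))) = Add(287, Mul(-36, Pow(-47, 2))) = Add(287, Mul(-36, 2209)) = Add(287, -79524) = -79237)
Mul(-1, n) = Mul(-1, -79237) = 79237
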